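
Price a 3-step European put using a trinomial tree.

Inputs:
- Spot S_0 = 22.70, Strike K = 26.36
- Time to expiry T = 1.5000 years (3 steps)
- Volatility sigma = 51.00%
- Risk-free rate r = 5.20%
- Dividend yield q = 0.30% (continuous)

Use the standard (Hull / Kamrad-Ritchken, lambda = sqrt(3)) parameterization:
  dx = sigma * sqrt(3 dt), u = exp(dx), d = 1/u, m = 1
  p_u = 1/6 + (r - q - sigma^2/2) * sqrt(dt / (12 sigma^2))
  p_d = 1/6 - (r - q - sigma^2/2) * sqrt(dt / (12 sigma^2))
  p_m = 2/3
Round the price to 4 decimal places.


Answer: Price = V(0,0) = 6.6857

Derivation:
dt = T/N = 0.500000; dx = sigma*sqrt(3*dt) = 0.624620
u = exp(dx) = 1.867536; d = 1/u = 0.535465
p_u = 0.134227, p_m = 0.666667, p_d = 0.199106
Discount per step: exp(-r*dt) = 0.974335
Stock lattice S(k, j) with j the centered position index:
  k=0: S(0,+0) = 22.7000
  k=1: S(1,-1) = 12.1551; S(1,+0) = 22.7000; S(1,+1) = 42.3931
  k=2: S(2,-2) = 6.5086; S(2,-1) = 12.1551; S(2,+0) = 22.7000; S(2,+1) = 42.3931; S(2,+2) = 79.1706
  k=3: S(3,-3) = 3.4851; S(3,-2) = 6.5086; S(3,-1) = 12.1551; S(3,+0) = 22.7000; S(3,+1) = 42.3931; S(3,+2) = 79.1706; S(3,+3) = 147.8539
Terminal payoffs V(N, j) = max(K - S_T, 0):
  V(3,-3) = 22.874870; V(3,-2) = 19.851395; V(3,-1) = 14.204946; V(3,+0) = 3.660000; V(3,+1) = 0.000000; V(3,+2) = 0.000000; V(3,+3) = 0.000000
Backward induction: V(k, j) = exp(-r*dt) * [p_u * V(k+1, j+1) + p_m * V(k+1, j) + p_d * V(k+1, j-1)]
  V(2,-2) = exp(-r*dt) * [p_u*14.204946 + p_m*19.851395 + p_d*22.874870] = 19.190000
  V(2,-1) = exp(-r*dt) * [p_u*3.660000 + p_m*14.204946 + p_d*19.851395] = 13.556679
  V(2,+0) = exp(-r*dt) * [p_u*0.000000 + p_m*3.660000 + p_d*14.204946] = 5.133085
  V(2,+1) = exp(-r*dt) * [p_u*0.000000 + p_m*0.000000 + p_d*3.660000] = 0.710027
  V(2,+2) = exp(-r*dt) * [p_u*0.000000 + p_m*0.000000 + p_d*0.000000] = 0.000000
  V(1,-1) = exp(-r*dt) * [p_u*5.133085 + p_m*13.556679 + p_d*19.190000] = 13.199937
  V(1,+0) = exp(-r*dt) * [p_u*0.710027 + p_m*5.133085 + p_d*13.556679] = 6.057035
  V(1,+1) = exp(-r*dt) * [p_u*0.000000 + p_m*0.710027 + p_d*5.133085] = 1.457002
  V(0,+0) = exp(-r*dt) * [p_u*1.457002 + p_m*6.057035 + p_d*13.199937] = 6.685677


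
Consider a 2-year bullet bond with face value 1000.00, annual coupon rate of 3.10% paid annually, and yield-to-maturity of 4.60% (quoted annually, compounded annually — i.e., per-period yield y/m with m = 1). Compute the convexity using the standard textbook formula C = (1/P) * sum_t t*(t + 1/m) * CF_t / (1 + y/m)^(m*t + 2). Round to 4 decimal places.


Coupon per period c = face * coupon_rate / m = 31.000000
Periods per year m = 1; per-period yield y/m = 0.046000
Number of cashflows N = 2
Cashflows (t years, CF_t, discount factor 1/(1+y/m)^(m*t), PV):
  t = 1.0000: CF_t = 31.000000, DF = 0.956023, PV = 29.636711
  t = 2.0000: CF_t = 1031.000000, DF = 0.913980, PV = 942.313246
Price P = sum_t PV_t = 971.949958
Convexity numerator sum_t t*(t + 1/m) * CF_t / (1+y/m)^(m*t + 2):
  t = 1.0000: term = 54.174715
  t = 2.0000: term = 5167.532034
Convexity = (1/P) * sum = 5221.706749 / 971.949958 = 5.372403

Answer: Convexity = 5.3724


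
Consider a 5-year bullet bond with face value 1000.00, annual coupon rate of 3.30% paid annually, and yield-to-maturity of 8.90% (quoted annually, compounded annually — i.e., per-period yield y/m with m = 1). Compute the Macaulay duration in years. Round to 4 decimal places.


Answer: Macaulay duration = 4.6427 years

Derivation:
Coupon per period c = face * coupon_rate / m = 33.000000
Periods per year m = 1; per-period yield y/m = 0.089000
Number of cashflows N = 5
Cashflows (t years, CF_t, discount factor 1/(1+y/m)^(m*t), PV):
  t = 1.0000: CF_t = 33.000000, DF = 0.918274, PV = 30.303030
  t = 2.0000: CF_t = 33.000000, DF = 0.843226, PV = 27.826474
  t = 3.0000: CF_t = 33.000000, DF = 0.774313, PV = 25.552318
  t = 4.0000: CF_t = 33.000000, DF = 0.711031, PV = 23.464020
  t = 5.0000: CF_t = 1033.000000, DF = 0.652921, PV = 674.467337
Price P = sum_t PV_t = 781.613180
Macaulay numerator sum_t t * PV_t:
  t * PV_t at t = 1.0000: 30.303030
  t * PV_t at t = 2.0000: 55.652948
  t * PV_t at t = 3.0000: 76.656953
  t * PV_t at t = 4.0000: 93.856080
  t * PV_t at t = 5.0000: 3372.336686
Macaulay duration D = (sum_t t * PV_t) / P = 3628.805698 / 781.613180 = 4.642713


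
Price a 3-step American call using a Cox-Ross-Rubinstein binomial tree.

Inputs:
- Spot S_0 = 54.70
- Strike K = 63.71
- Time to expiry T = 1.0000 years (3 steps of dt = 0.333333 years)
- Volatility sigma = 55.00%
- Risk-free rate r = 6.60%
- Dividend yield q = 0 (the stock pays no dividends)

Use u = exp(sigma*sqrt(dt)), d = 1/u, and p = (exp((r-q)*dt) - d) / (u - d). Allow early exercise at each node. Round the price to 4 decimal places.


Answer: Price = V(0,0) = 10.5493

Derivation:
dt = T/N = 0.333333
u = exp(sigma*sqrt(dt)) = 1.373748; d = 1/u = 0.727936
p = (exp((r-q)*dt) - d) / (u - d) = 0.455718
Discount per step: exp(-r*dt) = 0.978240
Stock lattice S(k, i) with i counting down-moves:
  k=0: S(0,0) = 54.7000
  k=1: S(1,0) = 75.1440; S(1,1) = 39.8181
  k=2: S(2,0) = 103.2289; S(2,1) = 54.7000; S(2,2) = 28.9850
  k=3: S(3,0) = 141.8105; S(3,1) = 75.1440; S(3,2) = 39.8181; S(3,3) = 21.0992
Terminal payoffs V(N, i) = max(S_T - K, 0):
  V(3,0) = 78.100499; V(3,1) = 11.434006; V(3,2) = 0.000000; V(3,3) = 0.000000
Backward induction: V(k, i) = exp(-r*dt) * [p * V(k+1, i) + (1-p) * V(k+1, i+1)]; then take max(V_cont, immediate exercise) for American.
  V(2,0) = exp(-r*dt) * [p*78.100499 + (1-p)*11.434006] = 40.905230; exercise = 39.518916; V(2,0) = max -> 40.905230
  V(2,1) = exp(-r*dt) * [p*11.434006 + (1-p)*0.000000] = 5.097298; exercise = 0.000000; V(2,1) = max -> 5.097298
  V(2,2) = exp(-r*dt) * [p*0.000000 + (1-p)*0.000000] = 0.000000; exercise = 0.000000; V(2,2) = max -> 0.000000
  V(1,0) = exp(-r*dt) * [p*40.905230 + (1-p)*5.097298] = 20.949613; exercise = 11.434006; V(1,0) = max -> 20.949613
  V(1,1) = exp(-r*dt) * [p*5.097298 + (1-p)*0.000000] = 2.272383; exercise = 0.000000; V(1,1) = max -> 2.272383
  V(0,0) = exp(-r*dt) * [p*20.949613 + (1-p)*2.272383] = 10.549275; exercise = 0.000000; V(0,0) = max -> 10.549275


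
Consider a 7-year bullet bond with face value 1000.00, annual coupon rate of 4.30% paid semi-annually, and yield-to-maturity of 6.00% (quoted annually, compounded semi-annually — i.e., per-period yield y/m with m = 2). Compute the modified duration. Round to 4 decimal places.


Coupon per period c = face * coupon_rate / m = 21.500000
Periods per year m = 2; per-period yield y/m = 0.030000
Number of cashflows N = 14
Cashflows (t years, CF_t, discount factor 1/(1+y/m)^(m*t), PV):
  t = 0.5000: CF_t = 21.500000, DF = 0.970874, PV = 20.873786
  t = 1.0000: CF_t = 21.500000, DF = 0.942596, PV = 20.265812
  t = 1.5000: CF_t = 21.500000, DF = 0.915142, PV = 19.675546
  t = 2.0000: CF_t = 21.500000, DF = 0.888487, PV = 19.102472
  t = 2.5000: CF_t = 21.500000, DF = 0.862609, PV = 18.546089
  t = 3.0000: CF_t = 21.500000, DF = 0.837484, PV = 18.005912
  t = 3.5000: CF_t = 21.500000, DF = 0.813092, PV = 17.481467
  t = 4.0000: CF_t = 21.500000, DF = 0.789409, PV = 16.972299
  t = 4.5000: CF_t = 21.500000, DF = 0.766417, PV = 16.477960
  t = 5.0000: CF_t = 21.500000, DF = 0.744094, PV = 15.998019
  t = 5.5000: CF_t = 21.500000, DF = 0.722421, PV = 15.532057
  t = 6.0000: CF_t = 21.500000, DF = 0.701380, PV = 15.079667
  t = 6.5000: CF_t = 21.500000, DF = 0.680951, PV = 14.640454
  t = 7.0000: CF_t = 1021.500000, DF = 0.661118, PV = 675.331839
Price P = sum_t PV_t = 903.983378
First compute Macaulay numerator sum_t t * PV_t:
  t * PV_t at t = 0.5000: 10.436893
  t * PV_t at t = 1.0000: 20.265812
  t * PV_t at t = 1.5000: 29.513319
  t * PV_t at t = 2.0000: 38.204943
  t * PV_t at t = 2.5000: 46.365222
  t * PV_t at t = 3.0000: 54.017735
  t * PV_t at t = 3.5000: 61.185136
  t * PV_t at t = 4.0000: 67.889194
  t * PV_t at t = 4.5000: 74.150819
  t * PV_t at t = 5.0000: 79.990096
  t * PV_t at t = 5.5000: 85.426316
  t * PV_t at t = 6.0000: 90.478005
  t * PV_t at t = 6.5000: 95.162950
  t * PV_t at t = 7.0000: 4727.322871
Macaulay duration D = 5480.409309 / 903.983378 = 6.062511
Modified duration = D / (1 + y/m) = 6.062511 / (1 + 0.030000) = 5.885933

Answer: Modified duration = 5.8859


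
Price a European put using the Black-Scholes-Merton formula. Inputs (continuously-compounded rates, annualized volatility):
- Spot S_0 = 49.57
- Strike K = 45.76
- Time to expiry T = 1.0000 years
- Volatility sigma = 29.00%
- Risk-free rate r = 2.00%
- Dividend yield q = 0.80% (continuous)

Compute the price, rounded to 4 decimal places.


d1 = (ln(S/K) + (r - q + 0.5*sigma^2) * T) / (sigma * sqrt(T)) = 0.46215678
d2 = d1 - sigma * sqrt(T) = 0.17215678
exp(-rT) = 0.98019867; exp(-qT) = 0.99203191
P = K * exp(-rT) * N(-d2) - S_0 * exp(-qT) * N(-d1)
N(-d1) = 0.32198445; N(-d2) = 0.43165714
P = 45.7600 * 0.98019867 * 0.43165714 - 49.5700 * 0.99203191 * 0.32198445 = 3.5279

Answer: Price = 3.5279


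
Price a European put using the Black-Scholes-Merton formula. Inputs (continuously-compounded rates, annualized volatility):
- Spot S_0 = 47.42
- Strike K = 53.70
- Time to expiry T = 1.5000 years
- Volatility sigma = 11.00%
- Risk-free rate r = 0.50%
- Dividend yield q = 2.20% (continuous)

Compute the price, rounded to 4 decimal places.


d1 = (ln(S/K) + (r - q + 0.5*sigma^2) * T) / (sigma * sqrt(T)) = -1.04507050
d2 = d1 - sigma * sqrt(T) = -1.17979244
exp(-rT) = 0.99252805; exp(-qT) = 0.96753856
P = K * exp(-rT) * N(-d2) - S_0 * exp(-qT) * N(-d1)
N(-d1) = 0.85200481; N(-d2) = 0.88095861
P = 53.7000 * 0.99252805 * 0.88095861 - 47.4200 * 0.96753856 * 0.85200481 = 7.8634

Answer: Price = 7.8634


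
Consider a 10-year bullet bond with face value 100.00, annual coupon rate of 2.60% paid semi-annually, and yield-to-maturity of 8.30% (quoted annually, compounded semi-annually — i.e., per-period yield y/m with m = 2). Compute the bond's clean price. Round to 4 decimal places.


Coupon per period c = face * coupon_rate / m = 1.300000
Periods per year m = 2; per-period yield y/m = 0.041500
Number of cashflows N = 20
Cashflows (t years, CF_t, discount factor 1/(1+y/m)^(m*t), PV):
  t = 0.5000: CF_t = 1.300000, DF = 0.960154, PV = 1.248200
  t = 1.0000: CF_t = 1.300000, DF = 0.921895, PV = 1.198463
  t = 1.5000: CF_t = 1.300000, DF = 0.885161, PV = 1.150709
  t = 2.0000: CF_t = 1.300000, DF = 0.849890, PV = 1.104857
  t = 2.5000: CF_t = 1.300000, DF = 0.816025, PV = 1.060833
  t = 3.0000: CF_t = 1.300000, DF = 0.783510, PV = 1.018563
  t = 3.5000: CF_t = 1.300000, DF = 0.752290, PV = 0.977977
  t = 4.0000: CF_t = 1.300000, DF = 0.722314, PV = 0.939008
  t = 4.5000: CF_t = 1.300000, DF = 0.693532, PV = 0.901592
  t = 5.0000: CF_t = 1.300000, DF = 0.665897, PV = 0.865666
  t = 5.5000: CF_t = 1.300000, DF = 0.639364, PV = 0.831173
  t = 6.0000: CF_t = 1.300000, DF = 0.613887, PV = 0.798054
  t = 6.5000: CF_t = 1.300000, DF = 0.589426, PV = 0.766254
  t = 7.0000: CF_t = 1.300000, DF = 0.565940, PV = 0.735722
  t = 7.5000: CF_t = 1.300000, DF = 0.543389, PV = 0.706406
  t = 8.0000: CF_t = 1.300000, DF = 0.521737, PV = 0.678258
  t = 8.5000: CF_t = 1.300000, DF = 0.500948, PV = 0.651232
  t = 9.0000: CF_t = 1.300000, DF = 0.480987, PV = 0.625283
  t = 9.5000: CF_t = 1.300000, DF = 0.461821, PV = 0.600367
  t = 10.0000: CF_t = 101.300000, DF = 0.443419, PV = 44.918367
Price P = sum_t PV_t = 61.776983

Answer: Price = 61.7770


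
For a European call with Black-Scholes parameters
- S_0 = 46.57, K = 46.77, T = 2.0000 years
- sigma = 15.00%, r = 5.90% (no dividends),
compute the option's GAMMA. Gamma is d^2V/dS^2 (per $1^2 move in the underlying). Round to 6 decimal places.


d1 = 0.6421217129; d2 = 0.4299896785
phi(d1) = 0.3246204321; exp(-qT) = 1.0000000000; exp(-rT) = 0.8886960526
Gamma = exp(-qT) * phi(d1) / (S * sigma * sqrt(T)) = 1.0000000000 * 0.3246204321 / (46.5700 * 0.1500 * 1.4142135624) = 0.032860

Answer: Gamma = 0.032860


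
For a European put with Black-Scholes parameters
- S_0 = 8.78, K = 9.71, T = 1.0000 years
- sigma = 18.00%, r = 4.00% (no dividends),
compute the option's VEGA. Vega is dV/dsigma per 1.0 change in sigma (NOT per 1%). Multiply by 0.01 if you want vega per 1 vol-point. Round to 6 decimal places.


d1 = -0.2471104148; d2 = -0.4271104148
phi(d1) = 0.3869459299; exp(-qT) = 1.0000000000; exp(-rT) = 0.9607894392
Vega = S * exp(-qT) * phi(d1) * sqrt(T) = 8.7800 * 1.0000000000 * 0.3869459299 * 1.0000000000 = 3.397385

Answer: Vega = 3.397385


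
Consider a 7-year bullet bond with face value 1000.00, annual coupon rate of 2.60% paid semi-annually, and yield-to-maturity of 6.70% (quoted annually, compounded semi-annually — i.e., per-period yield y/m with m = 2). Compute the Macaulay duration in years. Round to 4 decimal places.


Coupon per period c = face * coupon_rate / m = 13.000000
Periods per year m = 2; per-period yield y/m = 0.033500
Number of cashflows N = 14
Cashflows (t years, CF_t, discount factor 1/(1+y/m)^(m*t), PV):
  t = 0.5000: CF_t = 13.000000, DF = 0.967586, PV = 12.578616
  t = 1.0000: CF_t = 13.000000, DF = 0.936222, PV = 12.170891
  t = 1.5000: CF_t = 13.000000, DF = 0.905876, PV = 11.776383
  t = 2.0000: CF_t = 13.000000, DF = 0.876512, PV = 11.394662
  t = 2.5000: CF_t = 13.000000, DF = 0.848101, PV = 11.025314
  t = 3.0000: CF_t = 13.000000, DF = 0.820611, PV = 10.667938
  t = 3.5000: CF_t = 13.000000, DF = 0.794011, PV = 10.322146
  t = 4.0000: CF_t = 13.000000, DF = 0.768274, PV = 9.987562
  t = 4.5000: CF_t = 13.000000, DF = 0.743371, PV = 9.663824
  t = 5.0000: CF_t = 13.000000, DF = 0.719275, PV = 9.350580
  t = 5.5000: CF_t = 13.000000, DF = 0.695961, PV = 9.047489
  t = 6.0000: CF_t = 13.000000, DF = 0.673402, PV = 8.754223
  t = 6.5000: CF_t = 13.000000, DF = 0.651574, PV = 8.470462
  t = 7.0000: CF_t = 1013.000000, DF = 0.630454, PV = 638.649699
Price P = sum_t PV_t = 773.859788
Macaulay numerator sum_t t * PV_t:
  t * PV_t at t = 0.5000: 6.289308
  t * PV_t at t = 1.0000: 12.170891
  t * PV_t at t = 1.5000: 17.664574
  t * PV_t at t = 2.0000: 22.789323
  t * PV_t at t = 2.5000: 27.563284
  t * PV_t at t = 3.0000: 32.003813
  t * PV_t at t = 3.5000: 36.127510
  t * PV_t at t = 4.0000: 39.950249
  t * PV_t at t = 4.5000: 43.487209
  t * PV_t at t = 5.0000: 46.752899
  t * PV_t at t = 5.5000: 49.761189
  t * PV_t at t = 6.0000: 52.525335
  t * PV_t at t = 6.5000: 55.058003
  t * PV_t at t = 7.0000: 4470.547893
Macaulay duration D = (sum_t t * PV_t) / P = 4912.691482 / 773.859788 = 6.348297

Answer: Macaulay duration = 6.3483 years


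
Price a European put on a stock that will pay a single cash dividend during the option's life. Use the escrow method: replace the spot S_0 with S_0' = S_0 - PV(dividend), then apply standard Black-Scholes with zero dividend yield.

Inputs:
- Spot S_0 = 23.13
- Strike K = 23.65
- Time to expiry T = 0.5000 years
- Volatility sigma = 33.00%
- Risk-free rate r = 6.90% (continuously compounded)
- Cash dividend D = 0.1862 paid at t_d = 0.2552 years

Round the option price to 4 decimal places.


Answer: Price = 2.0776

Derivation:
PV(D) = D * exp(-r * t_d) = 0.1862 * 0.98254533 = 0.18294994
S_0' = S_0 - PV(D) = 23.1300 - 0.18294994 = 22.94705006
d1 = (ln(S_0'/K) + (r + sigma^2/2)*T) / (sigma*sqrt(T)) = 0.13521285
d2 = d1 - sigma*sqrt(T) = -0.09813238
exp(-rT) = 0.96608834
N(-d1) = 0.44622179; N(-d2) = 0.53908641
P = K * exp(-rT) * N(-d2) - S_0' * N(-d1) = 23.6500 * 0.96608834 * 0.53908641 - 22.94705006 * 0.44622179 = 2.0776


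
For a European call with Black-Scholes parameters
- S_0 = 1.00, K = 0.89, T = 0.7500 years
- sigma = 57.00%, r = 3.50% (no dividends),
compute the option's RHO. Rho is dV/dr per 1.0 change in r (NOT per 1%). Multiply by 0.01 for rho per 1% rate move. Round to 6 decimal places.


d1 = 0.5360673269; d2 = 0.0424328468
phi(d1) = 0.3455483779; exp(-qT) = 1.0000000000; exp(-rT) = 0.9740915363
N(d2) = 0.5169231780
Rho = K*T*exp(-rT)*N(d2) = 0.8900 * 0.7500 * 0.9740915363 * 0.5169231780 = 0.336107

Answer: Rho = 0.336107


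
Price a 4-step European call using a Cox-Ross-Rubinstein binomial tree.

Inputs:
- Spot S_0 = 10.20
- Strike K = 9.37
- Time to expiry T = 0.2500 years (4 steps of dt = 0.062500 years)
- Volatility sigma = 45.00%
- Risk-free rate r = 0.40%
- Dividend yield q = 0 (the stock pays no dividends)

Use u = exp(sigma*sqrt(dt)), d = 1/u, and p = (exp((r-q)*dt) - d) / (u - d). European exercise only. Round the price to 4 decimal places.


dt = T/N = 0.062500
u = exp(sigma*sqrt(dt)) = 1.119072; d = 1/u = 0.893597
p = (exp((r-q)*dt) - d) / (u - d) = 0.473014
Discount per step: exp(-r*dt) = 0.999750
Stock lattice S(k, i) with i counting down-moves:
  k=0: S(0,0) = 10.2000
  k=1: S(1,0) = 11.4145; S(1,1) = 9.1147
  k=2: S(2,0) = 12.7737; S(2,1) = 10.2000; S(2,2) = 8.1449
  k=3: S(3,0) = 14.2947; S(3,1) = 11.4145; S(3,2) = 9.1147; S(3,3) = 7.2782
  k=4: S(4,0) = 15.9968; S(4,1) = 12.7737; S(4,2) = 10.2000; S(4,3) = 8.1449; S(4,4) = 6.5038
Terminal payoffs V(N, i) = max(S_T - K, 0):
  V(4,0) = 6.626784; V(4,1) = 3.403692; V(4,2) = 0.830000; V(4,3) = 0.000000; V(4,4) = 0.000000
Backward induction: V(k, i) = exp(-r*dt) * [p * V(k+1, i) + (1-p) * V(k+1, i+1)].
  V(3,0) = exp(-r*dt) * [p*6.626784 + (1-p)*3.403692] = 4.927026
  V(3,1) = exp(-r*dt) * [p*3.403692 + (1-p)*0.830000] = 2.046879
  V(3,2) = exp(-r*dt) * [p*0.830000 + (1-p)*0.000000] = 0.392503
  V(3,3) = exp(-r*dt) * [p*0.000000 + (1-p)*0.000000] = 0.000000
  V(2,0) = exp(-r*dt) * [p*4.927026 + (1-p)*2.046879] = 3.408376
  V(2,1) = exp(-r*dt) * [p*2.046879 + (1-p)*0.392503] = 1.174752
  V(2,2) = exp(-r*dt) * [p*0.392503 + (1-p)*0.000000] = 0.185613
  V(1,0) = exp(-r*dt) * [p*3.408376 + (1-p)*1.174752] = 2.230728
  V(1,1) = exp(-r*dt) * [p*1.174752 + (1-p)*0.185613] = 0.653326
  V(0,0) = exp(-r*dt) * [p*2.230728 + (1-p)*0.653326] = 1.399109

Answer: Price = V(0,0) = 1.3991


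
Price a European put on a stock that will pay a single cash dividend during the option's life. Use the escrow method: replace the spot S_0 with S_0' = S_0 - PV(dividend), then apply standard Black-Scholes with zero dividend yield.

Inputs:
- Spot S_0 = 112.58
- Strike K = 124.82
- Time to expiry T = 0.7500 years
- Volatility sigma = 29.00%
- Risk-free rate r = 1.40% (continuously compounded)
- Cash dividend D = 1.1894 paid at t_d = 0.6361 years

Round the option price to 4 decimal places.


Answer: Price = 18.7670

Derivation:
PV(D) = D * exp(-r * t_d) = 1.1894 * 0.99113414 = 1.17885494
S_0' = S_0 - PV(D) = 112.5800 - 1.17885494 = 111.40114506
d1 = (ln(S_0'/K) + (r + sigma^2/2)*T) / (sigma*sqrt(T)) = -0.28548017
d2 = d1 - sigma*sqrt(T) = -0.53662754
exp(-rT) = 0.98955493
N(-d1) = 0.61236185; N(-d2) = 0.70423754
P = K * exp(-rT) * N(-d2) - S_0' * N(-d1) = 124.8200 * 0.98955493 * 0.70423754 - 111.40114506 * 0.61236185 = 18.7670


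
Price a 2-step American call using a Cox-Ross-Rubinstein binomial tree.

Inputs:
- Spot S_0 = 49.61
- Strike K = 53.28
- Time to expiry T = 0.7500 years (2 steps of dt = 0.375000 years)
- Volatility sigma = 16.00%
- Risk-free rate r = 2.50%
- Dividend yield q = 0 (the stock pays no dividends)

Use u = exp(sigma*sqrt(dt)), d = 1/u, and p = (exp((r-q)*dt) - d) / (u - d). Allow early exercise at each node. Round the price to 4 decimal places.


Answer: Price = V(0,0) = 1.9015

Derivation:
dt = T/N = 0.375000
u = exp(sigma*sqrt(dt)) = 1.102940; d = 1/u = 0.906667
p = (exp((r-q)*dt) - d) / (u - d) = 0.523514
Discount per step: exp(-r*dt) = 0.990669
Stock lattice S(k, i) with i counting down-moves:
  k=0: S(0,0) = 49.6100
  k=1: S(1,0) = 54.7169; S(1,1) = 44.9798
  k=2: S(2,0) = 60.3494; S(2,1) = 49.6100; S(2,2) = 40.7817
Terminal payoffs V(N, i) = max(S_T - K, 0):
  V(2,0) = 7.069436; V(2,1) = 0.000000; V(2,2) = 0.000000
Backward induction: V(k, i) = exp(-r*dt) * [p * V(k+1, i) + (1-p) * V(k+1, i+1)]; then take max(V_cont, immediate exercise) for American.
  V(1,0) = exp(-r*dt) * [p*7.069436 + (1-p)*0.000000] = 3.666417; exercise = 1.436867; V(1,0) = max -> 3.666417
  V(1,1) = exp(-r*dt) * [p*0.000000 + (1-p)*0.000000] = 0.000000; exercise = 0.000000; V(1,1) = max -> 0.000000
  V(0,0) = exp(-r*dt) * [p*3.666417 + (1-p)*0.000000] = 1.901512; exercise = 0.000000; V(0,0) = max -> 1.901512


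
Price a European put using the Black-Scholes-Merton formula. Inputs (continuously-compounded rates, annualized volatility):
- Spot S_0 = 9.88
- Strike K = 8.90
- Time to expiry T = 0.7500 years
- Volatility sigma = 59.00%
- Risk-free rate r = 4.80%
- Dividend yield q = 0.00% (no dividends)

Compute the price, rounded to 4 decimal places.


Answer: Price = 1.2826

Derivation:
d1 = (ln(S/K) + (r - q + 0.5*sigma^2) * T) / (sigma * sqrt(T)) = 0.53037692
d2 = d1 - sigma * sqrt(T) = 0.01942194
exp(-rT) = 0.96464029; exp(-qT) = 1.00000000
P = K * exp(-rT) * N(-d2) - S_0 * exp(-qT) * N(-d1)
N(-d1) = 0.29792531; N(-d2) = 0.49225226
P = 8.9000 * 0.96464029 * 0.49225226 - 9.8800 * 1.00000000 * 0.29792531 = 1.2826


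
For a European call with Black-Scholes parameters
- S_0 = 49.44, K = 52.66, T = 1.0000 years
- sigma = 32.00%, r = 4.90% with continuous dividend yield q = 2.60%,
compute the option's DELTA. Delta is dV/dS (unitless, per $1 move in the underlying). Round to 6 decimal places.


Answer: Delta = 0.500652

Derivation:
d1 = 0.0346989346; d2 = -0.2853010654
phi(d1) = 0.3987021862; exp(-qT) = 0.9743350896; exp(-rT) = 0.9521811297
N(d1) = 0.5138400948
Delta = exp(-qT) * N(d1) = 0.9743350896 * 0.5138400948 = 0.500652


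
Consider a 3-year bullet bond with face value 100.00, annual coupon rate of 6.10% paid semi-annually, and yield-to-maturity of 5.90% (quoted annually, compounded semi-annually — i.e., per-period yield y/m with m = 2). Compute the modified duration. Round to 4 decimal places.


Answer: Modified duration = 2.7074

Derivation:
Coupon per period c = face * coupon_rate / m = 3.050000
Periods per year m = 2; per-period yield y/m = 0.029500
Number of cashflows N = 6
Cashflows (t years, CF_t, discount factor 1/(1+y/m)^(m*t), PV):
  t = 0.5000: CF_t = 3.050000, DF = 0.971345, PV = 2.962603
  t = 1.0000: CF_t = 3.050000, DF = 0.943512, PV = 2.877711
  t = 1.5000: CF_t = 3.050000, DF = 0.916476, PV = 2.795251
  t = 2.0000: CF_t = 3.050000, DF = 0.890214, PV = 2.715154
  t = 2.5000: CF_t = 3.050000, DF = 0.864706, PV = 2.637352
  t = 3.0000: CF_t = 103.050000, DF = 0.839928, PV = 86.554548
Price P = sum_t PV_t = 100.542618
First compute Macaulay numerator sum_t t * PV_t:
  t * PV_t at t = 0.5000: 1.481302
  t * PV_t at t = 1.0000: 2.877711
  t * PV_t at t = 1.5000: 4.192876
  t * PV_t at t = 2.0000: 5.430308
  t * PV_t at t = 2.5000: 6.593380
  t * PV_t at t = 3.0000: 259.663643
Macaulay duration D = 280.239219 / 100.542618 = 2.787268
Modified duration = D / (1 + y/m) = 2.787268 / (1 + 0.029500) = 2.707400


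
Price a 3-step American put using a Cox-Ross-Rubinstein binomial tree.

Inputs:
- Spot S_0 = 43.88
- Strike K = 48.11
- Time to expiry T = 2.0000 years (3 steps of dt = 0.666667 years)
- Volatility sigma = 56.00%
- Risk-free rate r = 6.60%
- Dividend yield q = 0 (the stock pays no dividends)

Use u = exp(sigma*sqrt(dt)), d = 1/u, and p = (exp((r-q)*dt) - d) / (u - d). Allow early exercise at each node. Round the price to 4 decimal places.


dt = T/N = 0.666667
u = exp(sigma*sqrt(dt)) = 1.579705; d = 1/u = 0.633030
p = (exp((r-q)*dt) - d) / (u - d) = 0.435157
Discount per step: exp(-r*dt) = 0.956954
Stock lattice S(k, i) with i counting down-moves:
  k=0: S(0,0) = 43.8800
  k=1: S(1,0) = 69.3175; S(1,1) = 27.7773
  k=2: S(2,0) = 109.5011; S(2,1) = 43.8800; S(2,2) = 17.5839
  k=3: S(3,0) = 172.9795; S(3,1) = 69.3175; S(3,2) = 27.7773; S(3,3) = 11.1311
Terminal payoffs V(N, i) = max(K - S_T, 0):
  V(3,0) = 0.000000; V(3,1) = 0.000000; V(3,2) = 20.332661; V(3,3) = 36.978885
Backward induction: V(k, i) = exp(-r*dt) * [p * V(k+1, i) + (1-p) * V(k+1, i+1)]; then take max(V_cont, immediate exercise) for American.
  V(2,0) = exp(-r*dt) * [p*0.000000 + (1-p)*0.000000] = 0.000000; exercise = 0.000000; V(2,0) = max -> 0.000000
  V(2,1) = exp(-r*dt) * [p*0.000000 + (1-p)*20.332661] = 10.990380; exercise = 4.230000; V(2,1) = max -> 10.990380
  V(2,2) = exp(-r*dt) * [p*20.332661 + (1-p)*36.978885] = 28.455177; exercise = 30.526122; V(2,2) = max -> 30.526122
  V(1,0) = exp(-r*dt) * [p*0.000000 + (1-p)*10.990380] = 5.940613; exercise = 0.000000; V(1,0) = max -> 5.940613
  V(1,1) = exp(-r*dt) * [p*10.990380 + (1-p)*30.526122] = 21.076911; exercise = 20.332661; V(1,1) = max -> 21.076911
  V(0,0) = exp(-r*dt) * [p*5.940613 + (1-p)*21.076911] = 13.866492; exercise = 4.230000; V(0,0) = max -> 13.866492

Answer: Price = V(0,0) = 13.8665


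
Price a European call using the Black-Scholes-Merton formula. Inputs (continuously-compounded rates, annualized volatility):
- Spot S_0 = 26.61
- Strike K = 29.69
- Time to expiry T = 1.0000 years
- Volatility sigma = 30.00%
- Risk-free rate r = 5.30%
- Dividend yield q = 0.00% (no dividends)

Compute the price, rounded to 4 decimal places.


Answer: Price = 2.5487

Derivation:
d1 = (ln(S/K) + (r - q + 0.5*sigma^2) * T) / (sigma * sqrt(T)) = -0.03841068
d2 = d1 - sigma * sqrt(T) = -0.33841068
exp(-rT) = 0.94838001; exp(-qT) = 1.00000000
C = S_0 * exp(-qT) * N(d1) - K * exp(-rT) * N(d2)
N(d1) = 0.48468012; N(d2) = 0.36752686
C = 26.6100 * 1.00000000 * 0.48468012 - 29.6900 * 0.94838001 * 0.36752686 = 2.5487


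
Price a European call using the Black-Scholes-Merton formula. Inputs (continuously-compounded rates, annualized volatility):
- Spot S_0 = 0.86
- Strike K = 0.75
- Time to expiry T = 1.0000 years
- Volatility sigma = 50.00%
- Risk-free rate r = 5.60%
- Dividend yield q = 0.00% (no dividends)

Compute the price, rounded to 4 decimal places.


Answer: Price = 0.2414

Derivation:
d1 = (ln(S/K) + (r - q + 0.5*sigma^2) * T) / (sigma * sqrt(T)) = 0.63571837
d2 = d1 - sigma * sqrt(T) = 0.13571837
exp(-rT) = 0.94553914; exp(-qT) = 1.00000000
C = S_0 * exp(-qT) * N(d1) - K * exp(-rT) * N(d2)
N(d1) = 0.73752000; N(d2) = 0.55397804
C = 0.8600 * 1.00000000 * 0.73752000 - 0.7500 * 0.94553914 * 0.55397804 = 0.2414


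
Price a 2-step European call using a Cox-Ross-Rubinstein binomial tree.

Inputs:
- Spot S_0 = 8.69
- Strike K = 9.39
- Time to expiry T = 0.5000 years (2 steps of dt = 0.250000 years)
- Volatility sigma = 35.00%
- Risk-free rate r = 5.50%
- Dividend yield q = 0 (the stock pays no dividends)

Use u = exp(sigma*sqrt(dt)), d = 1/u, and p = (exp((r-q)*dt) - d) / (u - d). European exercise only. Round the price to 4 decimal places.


dt = T/N = 0.250000
u = exp(sigma*sqrt(dt)) = 1.191246; d = 1/u = 0.839457
p = (exp((r-q)*dt) - d) / (u - d) = 0.495717
Discount per step: exp(-r*dt) = 0.986344
Stock lattice S(k, i) with i counting down-moves:
  k=0: S(0,0) = 8.6900
  k=1: S(1,0) = 10.3519; S(1,1) = 7.2949
  k=2: S(2,0) = 12.3317; S(2,1) = 8.6900; S(2,2) = 6.1237
Terminal payoffs V(N, i) = max(S_T - K, 0):
  V(2,0) = 2.941697; V(2,1) = 0.000000; V(2,2) = 0.000000
Backward induction: V(k, i) = exp(-r*dt) * [p * V(k+1, i) + (1-p) * V(k+1, i+1)].
  V(1,0) = exp(-r*dt) * [p*2.941697 + (1-p)*0.000000] = 1.438336
  V(1,1) = exp(-r*dt) * [p*0.000000 + (1-p)*0.000000] = 0.000000
  V(0,0) = exp(-r*dt) * [p*1.438336 + (1-p)*0.000000] = 0.703271

Answer: Price = V(0,0) = 0.7033


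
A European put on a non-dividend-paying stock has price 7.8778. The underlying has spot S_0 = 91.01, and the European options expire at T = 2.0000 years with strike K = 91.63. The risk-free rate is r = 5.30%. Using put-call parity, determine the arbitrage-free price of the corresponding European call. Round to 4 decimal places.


Answer: Call price = 16.4735

Derivation:
Put-call parity: C - P = S_0 * exp(-qT) - K * exp(-rT).
S_0 * exp(-qT) = 91.0100 * 1.00000000 = 91.01000000
K * exp(-rT) = 91.6300 * 0.89942465 = 82.41428050
C = P + S*exp(-qT) - K*exp(-rT)
C = 7.8778 + 91.01000000 - 82.41428050 = 16.4735


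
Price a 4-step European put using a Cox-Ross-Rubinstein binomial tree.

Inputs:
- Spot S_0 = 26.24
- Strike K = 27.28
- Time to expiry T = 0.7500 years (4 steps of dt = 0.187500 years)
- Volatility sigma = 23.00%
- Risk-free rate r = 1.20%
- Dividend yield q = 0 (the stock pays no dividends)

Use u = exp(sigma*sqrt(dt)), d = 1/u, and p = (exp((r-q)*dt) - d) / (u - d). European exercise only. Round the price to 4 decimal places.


dt = T/N = 0.187500
u = exp(sigma*sqrt(dt)) = 1.104721; d = 1/u = 0.905206
p = (exp((r-q)*dt) - d) / (u - d) = 0.486412
Discount per step: exp(-r*dt) = 0.997753
Stock lattice S(k, i) with i counting down-moves:
  k=0: S(0,0) = 26.2400
  k=1: S(1,0) = 28.9879; S(1,1) = 23.7526
  k=2: S(2,0) = 32.0235; S(2,1) = 26.2400; S(2,2) = 21.5010
  k=3: S(3,0) = 35.3771; S(3,1) = 28.9879; S(3,2) = 23.7526; S(3,3) = 19.4628
  k=4: S(4,0) = 39.0818; S(4,1) = 32.0235; S(4,2) = 26.2400; S(4,3) = 21.5010; S(4,4) = 17.6179
Terminal payoffs V(N, i) = max(K - S_T, 0):
  V(4,0) = 0.000000; V(4,1) = 0.000000; V(4,2) = 1.040000; V(4,3) = 5.779007; V(4,4) = 9.662138
Backward induction: V(k, i) = exp(-r*dt) * [p * V(k+1, i) + (1-p) * V(k+1, i+1)].
  V(3,0) = exp(-r*dt) * [p*0.000000 + (1-p)*0.000000] = 0.000000
  V(3,1) = exp(-r*dt) * [p*0.000000 + (1-p)*1.040000] = 0.532931
  V(3,2) = exp(-r*dt) * [p*1.040000 + (1-p)*5.779007] = 3.466088
  V(3,3) = exp(-r*dt) * [p*5.779007 + (1-p)*9.662138] = 7.755865
  V(2,0) = exp(-r*dt) * [p*0.000000 + (1-p)*0.532931] = 0.273091
  V(2,1) = exp(-r*dt) * [p*0.532931 + (1-p)*3.466088] = 2.034781
  V(2,2) = exp(-r*dt) * [p*3.466088 + (1-p)*7.755865] = 5.656523
  V(1,0) = exp(-r*dt) * [p*0.273091 + (1-p)*2.034781] = 1.175226
  V(1,1) = exp(-r*dt) * [p*2.034781 + (1-p)*5.656523] = 3.886109
  V(0,0) = exp(-r*dt) * [p*1.175226 + (1-p)*3.886109] = 2.561732

Answer: Price = V(0,0) = 2.5617


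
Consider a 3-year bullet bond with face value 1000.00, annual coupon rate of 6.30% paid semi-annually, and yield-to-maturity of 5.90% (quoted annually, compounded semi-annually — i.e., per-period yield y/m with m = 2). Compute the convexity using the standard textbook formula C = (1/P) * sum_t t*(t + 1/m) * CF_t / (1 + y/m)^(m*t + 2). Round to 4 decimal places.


Answer: Convexity = 8.9493

Derivation:
Coupon per period c = face * coupon_rate / m = 31.500000
Periods per year m = 2; per-period yield y/m = 0.029500
Number of cashflows N = 6
Cashflows (t years, CF_t, discount factor 1/(1+y/m)^(m*t), PV):
  t = 0.5000: CF_t = 31.500000, DF = 0.971345, PV = 30.597377
  t = 1.0000: CF_t = 31.500000, DF = 0.943512, PV = 29.720619
  t = 1.5000: CF_t = 31.500000, DF = 0.916476, PV = 28.868984
  t = 2.0000: CF_t = 31.500000, DF = 0.890214, PV = 28.041752
  t = 2.5000: CF_t = 31.500000, DF = 0.864706, PV = 27.238225
  t = 3.0000: CF_t = 1031.500000, DF = 0.839928, PV = 866.385403
Price P = sum_t PV_t = 1010.852361
Convexity numerator sum_t t*(t + 1/m) * CF_t / (1+y/m)^(m*t + 2):
  t = 0.5000: term = 14.434492
  t = 1.0000: term = 42.062629
  t = 1.5000: term = 81.714674
  t = 2.0000: term = 132.288610
  t = 2.5000: term = 192.746882
  t = 3.0000: term = 8583.170186
Convexity = (1/P) * sum = 9046.417472 / 1010.852361 = 8.949296


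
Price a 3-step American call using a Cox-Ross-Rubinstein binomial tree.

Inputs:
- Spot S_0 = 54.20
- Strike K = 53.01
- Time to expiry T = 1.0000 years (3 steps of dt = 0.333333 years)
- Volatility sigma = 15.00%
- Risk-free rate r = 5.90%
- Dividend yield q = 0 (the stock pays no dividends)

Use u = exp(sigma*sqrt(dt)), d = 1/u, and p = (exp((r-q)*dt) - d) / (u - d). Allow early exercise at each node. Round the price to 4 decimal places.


Answer: Price = V(0,0) = 5.8591

Derivation:
dt = T/N = 0.333333
u = exp(sigma*sqrt(dt)) = 1.090463; d = 1/u = 0.917042
p = (exp((r-q)*dt) - d) / (u - d) = 0.592889
Discount per step: exp(-r*dt) = 0.980525
Stock lattice S(k, i) with i counting down-moves:
  k=0: S(0,0) = 54.2000
  k=1: S(1,0) = 59.1031; S(1,1) = 49.7036
  k=2: S(2,0) = 64.4498; S(2,1) = 54.2000; S(2,2) = 45.5803
  k=3: S(3,0) = 70.2801; S(3,1) = 59.1031; S(3,2) = 49.7036; S(3,3) = 41.7990
Terminal payoffs V(N, i) = max(S_T - K, 0):
  V(3,0) = 17.270089; V(3,1) = 6.093104; V(3,2) = 0.000000; V(3,3) = 0.000000
Backward induction: V(k, i) = exp(-r*dt) * [p * V(k+1, i) + (1-p) * V(k+1, i+1)]; then take max(V_cont, immediate exercise) for American.
  V(2,0) = exp(-r*dt) * [p*17.270089 + (1-p)*6.093104] = 12.472104; exercise = 11.439759; V(2,0) = max -> 12.472104
  V(2,1) = exp(-r*dt) * [p*6.093104 + (1-p)*0.000000] = 3.542183; exercise = 1.190000; V(2,1) = max -> 3.542183
  V(2,2) = exp(-r*dt) * [p*0.000000 + (1-p)*0.000000] = 0.000000; exercise = 0.000000; V(2,2) = max -> 0.000000
  V(1,0) = exp(-r*dt) * [p*12.472104 + (1-p)*3.542183] = 8.664547; exercise = 6.093104; V(1,0) = max -> 8.664547
  V(1,1) = exp(-r*dt) * [p*3.542183 + (1-p)*0.000000] = 2.059223; exercise = 0.000000; V(1,1) = max -> 2.059223
  V(0,0) = exp(-r*dt) * [p*8.664547 + (1-p)*2.059223] = 5.859078; exercise = 1.190000; V(0,0) = max -> 5.859078


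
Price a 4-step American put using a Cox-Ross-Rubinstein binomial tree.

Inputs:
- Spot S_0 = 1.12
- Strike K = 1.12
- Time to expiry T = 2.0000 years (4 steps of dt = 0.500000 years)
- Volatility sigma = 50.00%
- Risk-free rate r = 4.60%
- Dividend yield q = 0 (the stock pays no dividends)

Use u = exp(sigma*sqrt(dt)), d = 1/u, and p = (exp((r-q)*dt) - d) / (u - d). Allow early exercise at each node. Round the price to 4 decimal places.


dt = T/N = 0.500000
u = exp(sigma*sqrt(dt)) = 1.424119; d = 1/u = 0.702189
p = (exp((r-q)*dt) - d) / (u - d) = 0.444749
Discount per step: exp(-r*dt) = 0.977262
Stock lattice S(k, i) with i counting down-moves:
  k=0: S(0,0) = 1.1200
  k=1: S(1,0) = 1.5950; S(1,1) = 0.7865
  k=2: S(2,0) = 2.2715; S(2,1) = 1.1200; S(2,2) = 0.5522
  k=3: S(3,0) = 3.2349; S(3,1) = 1.5950; S(3,2) = 0.7865; S(3,3) = 0.3878
  k=4: S(4,0) = 4.6068; S(4,1) = 2.2715; S(4,2) = 1.1200; S(4,3) = 0.5522; S(4,4) = 0.2723
Terminal payoffs V(N, i) = max(K - S_T, 0):
  V(4,0) = 0.000000; V(4,1) = 0.000000; V(4,2) = 0.000000; V(4,3) = 0.567763; V(4,4) = 0.847709
Backward induction: V(k, i) = exp(-r*dt) * [p * V(k+1, i) + (1-p) * V(k+1, i+1)]; then take max(V_cont, immediate exercise) for American.
  V(3,0) = exp(-r*dt) * [p*0.000000 + (1-p)*0.000000] = 0.000000; exercise = 0.000000; V(3,0) = max -> 0.000000
  V(3,1) = exp(-r*dt) * [p*0.000000 + (1-p)*0.000000] = 0.000000; exercise = 0.000000; V(3,1) = max -> 0.000000
  V(3,2) = exp(-r*dt) * [p*0.000000 + (1-p)*0.567763] = 0.308083; exercise = 0.333549; V(3,2) = max -> 0.333549
  V(3,3) = exp(-r*dt) * [p*0.567763 + (1-p)*0.847709] = 0.706760; exercise = 0.732226; V(3,3) = max -> 0.732226
  V(2,0) = exp(-r*dt) * [p*0.000000 + (1-p)*0.000000] = 0.000000; exercise = 0.000000; V(2,0) = max -> 0.000000
  V(2,1) = exp(-r*dt) * [p*0.000000 + (1-p)*0.333549] = 0.180992; exercise = 0.000000; V(2,1) = max -> 0.180992
  V(2,2) = exp(-r*dt) * [p*0.333549 + (1-p)*0.732226] = 0.542297; exercise = 0.567763; V(2,2) = max -> 0.567763
  V(1,0) = exp(-r*dt) * [p*0.000000 + (1-p)*0.180992] = 0.098211; exercise = 0.000000; V(1,0) = max -> 0.098211
  V(1,1) = exp(-r*dt) * [p*0.180992 + (1-p)*0.567763] = 0.386749; exercise = 0.333549; V(1,1) = max -> 0.386749
  V(0,0) = exp(-r*dt) * [p*0.098211 + (1-p)*0.386749] = 0.252546; exercise = 0.000000; V(0,0) = max -> 0.252546

Answer: Price = V(0,0) = 0.2525


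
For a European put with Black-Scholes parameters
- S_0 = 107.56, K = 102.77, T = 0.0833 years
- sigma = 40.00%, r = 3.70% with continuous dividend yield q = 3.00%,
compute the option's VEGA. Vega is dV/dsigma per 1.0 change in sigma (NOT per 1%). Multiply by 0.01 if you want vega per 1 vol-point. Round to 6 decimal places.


d1 = 0.4573741127; d2 = 0.3419271552
phi(d1) = 0.3593228206; exp(-qT) = 0.9975041199; exp(-rT) = 0.9969226448
Vega = S * exp(-qT) * phi(d1) * sqrt(T) = 107.5600 * 0.9975041199 * 0.3593228206 * 0.2886173938 = 11.126864

Answer: Vega = 11.126864


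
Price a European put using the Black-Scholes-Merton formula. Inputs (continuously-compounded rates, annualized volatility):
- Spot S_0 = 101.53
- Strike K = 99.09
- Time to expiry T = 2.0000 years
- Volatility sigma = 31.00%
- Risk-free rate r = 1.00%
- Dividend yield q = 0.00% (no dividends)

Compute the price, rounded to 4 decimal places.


d1 = (ln(S/K) + (r - q + 0.5*sigma^2) * T) / (sigma * sqrt(T)) = 0.32030978
d2 = d1 - sigma * sqrt(T) = -0.11809643
exp(-rT) = 0.98019867; exp(-qT) = 1.00000000
P = K * exp(-rT) * N(-d2) - S_0 * exp(-qT) * N(-d1)
N(-d1) = 0.37436676; N(-d2) = 0.54700437
P = 99.0900 * 0.98019867 * 0.54700437 - 101.5300 * 1.00000000 * 0.37436676 = 15.1199

Answer: Price = 15.1199


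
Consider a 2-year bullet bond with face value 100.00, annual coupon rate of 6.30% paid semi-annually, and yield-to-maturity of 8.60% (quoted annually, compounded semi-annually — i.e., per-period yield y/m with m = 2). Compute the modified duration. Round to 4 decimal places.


Coupon per period c = face * coupon_rate / m = 3.150000
Periods per year m = 2; per-period yield y/m = 0.043000
Number of cashflows N = 4
Cashflows (t years, CF_t, discount factor 1/(1+y/m)^(m*t), PV):
  t = 0.5000: CF_t = 3.150000, DF = 0.958773, PV = 3.020134
  t = 1.0000: CF_t = 3.150000, DF = 0.919245, PV = 2.895622
  t = 1.5000: CF_t = 3.150000, DF = 0.881347, PV = 2.776244
  t = 2.0000: CF_t = 103.150000, DF = 0.845012, PV = 87.162966
Price P = sum_t PV_t = 95.854966
First compute Macaulay numerator sum_t t * PV_t:
  t * PV_t at t = 0.5000: 1.510067
  t * PV_t at t = 1.0000: 2.895622
  t * PV_t at t = 1.5000: 4.164366
  t * PV_t at t = 2.0000: 174.325931
Macaulay duration D = 182.895987 / 95.854966 = 1.908049
Modified duration = D / (1 + y/m) = 1.908049 / (1 + 0.043000) = 1.829386

Answer: Modified duration = 1.8294


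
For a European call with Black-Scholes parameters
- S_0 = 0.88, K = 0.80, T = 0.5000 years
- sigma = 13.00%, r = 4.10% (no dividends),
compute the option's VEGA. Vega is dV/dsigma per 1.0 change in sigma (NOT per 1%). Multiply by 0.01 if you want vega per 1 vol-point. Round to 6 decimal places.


d1 = 1.3058106095; d2 = 1.2138867280
phi(d1) = 0.1700761149; exp(-qT) = 1.0000000000; exp(-rT) = 0.9797086965
Vega = S * exp(-qT) * phi(d1) * sqrt(T) = 0.8800 * 1.0000000000 * 0.1700761149 * 0.7071067812 = 0.105831

Answer: Vega = 0.105831


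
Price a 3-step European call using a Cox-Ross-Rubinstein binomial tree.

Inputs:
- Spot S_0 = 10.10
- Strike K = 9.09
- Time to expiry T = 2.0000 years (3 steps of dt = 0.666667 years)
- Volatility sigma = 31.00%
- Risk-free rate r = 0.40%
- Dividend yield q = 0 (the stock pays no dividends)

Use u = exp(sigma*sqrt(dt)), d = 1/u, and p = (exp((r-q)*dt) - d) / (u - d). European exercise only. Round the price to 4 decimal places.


dt = T/N = 0.666667
u = exp(sigma*sqrt(dt)) = 1.288030; d = 1/u = 0.776379
p = (exp((r-q)*dt) - d) / (u - d) = 0.442276
Discount per step: exp(-r*dt) = 0.997337
Stock lattice S(k, i) with i counting down-moves:
  k=0: S(0,0) = 10.1000
  k=1: S(1,0) = 13.0091; S(1,1) = 7.8414
  k=2: S(2,0) = 16.7561; S(2,1) = 10.1000; S(2,2) = 6.0879
  k=3: S(3,0) = 21.5824; S(3,1) = 13.0091; S(3,2) = 7.8414; S(3,3) = 4.7265
Terminal payoffs V(N, i) = max(S_T - K, 0):
  V(3,0) = 12.492380; V(3,1) = 3.919103; V(3,2) = 0.000000; V(3,3) = 0.000000
Backward induction: V(k, i) = exp(-r*dt) * [p * V(k+1, i) + (1-p) * V(k+1, i+1)].
  V(2,0) = exp(-r*dt) * [p*12.492380 + (1-p)*3.919103] = 7.690323
  V(2,1) = exp(-r*dt) * [p*3.919103 + (1-p)*0.000000] = 1.728709
  V(2,2) = exp(-r*dt) * [p*0.000000 + (1-p)*0.000000] = 0.000000
  V(1,0) = exp(-r*dt) * [p*7.690323 + (1-p)*1.728709] = 4.353763
  V(1,1) = exp(-r*dt) * [p*1.728709 + (1-p)*0.000000] = 0.762531
  V(0,0) = exp(-r*dt) * [p*4.353763 + (1-p)*0.762531] = 2.344586

Answer: Price = V(0,0) = 2.3446


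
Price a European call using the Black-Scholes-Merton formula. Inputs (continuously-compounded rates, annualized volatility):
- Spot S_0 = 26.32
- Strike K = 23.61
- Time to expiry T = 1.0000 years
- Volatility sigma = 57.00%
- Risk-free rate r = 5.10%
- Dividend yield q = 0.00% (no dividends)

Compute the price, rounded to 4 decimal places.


Answer: Price = 7.6182

Derivation:
d1 = (ln(S/K) + (r - q + 0.5*sigma^2) * T) / (sigma * sqrt(T)) = 0.56510308
d2 = d1 - sigma * sqrt(T) = -0.00489692
exp(-rT) = 0.95027867; exp(-qT) = 1.00000000
C = S_0 * exp(-qT) * N(d1) - K * exp(-rT) * N(d2)
N(d1) = 0.71399817; N(d2) = 0.49804642
C = 26.3200 * 1.00000000 * 0.71399817 - 23.6100 * 0.95027867 * 0.49804642 = 7.6182


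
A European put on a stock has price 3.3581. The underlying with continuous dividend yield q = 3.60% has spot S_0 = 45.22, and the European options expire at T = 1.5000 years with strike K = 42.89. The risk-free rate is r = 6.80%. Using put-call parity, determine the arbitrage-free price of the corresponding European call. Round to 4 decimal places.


Put-call parity: C - P = S_0 * exp(-qT) - K * exp(-rT).
S_0 * exp(-qT) = 45.2200 * 0.94743211 = 42.84287986
K * exp(-rT) = 42.8900 * 0.90302955 = 38.73093747
C = P + S*exp(-qT) - K*exp(-rT)
C = 3.3581 + 42.84287986 - 38.73093747 = 7.4700

Answer: Call price = 7.4700
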